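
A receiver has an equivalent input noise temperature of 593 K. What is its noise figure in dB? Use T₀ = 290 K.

F = 1 + T_e/T₀ = 1 + 593/290 = 3.04483
NF = 10 log₁₀(3.04483) = 4.84 dB

4.84 dB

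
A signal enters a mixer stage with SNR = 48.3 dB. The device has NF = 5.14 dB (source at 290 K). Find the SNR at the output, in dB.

43.16 dB

By definition F = SNR_in/SNR_out, so in dB: SNR_out = SNR_in − NF
SNR_out = 48.3 − 5.14 = 43.16 dB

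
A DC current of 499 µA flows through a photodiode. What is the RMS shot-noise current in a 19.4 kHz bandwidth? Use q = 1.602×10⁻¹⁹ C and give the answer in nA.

I_n = √(2qI·B)
2qI·B = 2 × 1.602×10⁻¹⁹ × 4.99×10⁻⁴ × 1.94×10⁴ = 3.10×10⁻¹⁸ A²
I_n = √(3.10×10⁻¹⁸) = 1.76×10⁻⁹ A = 1.76 nA

1.76 nA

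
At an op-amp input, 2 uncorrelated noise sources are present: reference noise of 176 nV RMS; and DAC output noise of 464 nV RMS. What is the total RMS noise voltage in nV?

Uncorrelated sources add in power (mean-square): V_tot = √(ΣV_i²)
V_tot = √[(1.76×10⁻⁷)² + (4.64×10⁻⁷)²] = 4.96×10⁻⁷ V = 496 nV

496 nV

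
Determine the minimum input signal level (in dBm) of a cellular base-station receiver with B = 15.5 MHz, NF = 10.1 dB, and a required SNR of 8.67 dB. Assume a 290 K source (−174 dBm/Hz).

Sensitivity = −174 + 10 log₁₀(B) + NF + SNR_min
= −174 + 71.9 + 10.1 + 8.67
= −83.33 dBm → −83.3 dBm

−83.3 dBm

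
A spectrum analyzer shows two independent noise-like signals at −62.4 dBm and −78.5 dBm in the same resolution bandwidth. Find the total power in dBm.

−62.3 dBm

Convert to linear, add, convert back:
P₁ = 5.75×10⁻¹⁰ W, P₂ = 1.41×10⁻¹¹ W
P_tot = 5.90×10⁻¹⁰ W → 10 log₁₀(P_tot / 10⁻³) = −62.3 dBm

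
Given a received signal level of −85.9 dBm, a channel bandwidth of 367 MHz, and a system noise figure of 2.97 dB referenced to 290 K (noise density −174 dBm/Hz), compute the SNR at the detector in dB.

Noise floor: N = −174 + 10 log₁₀(B) + NF
10 log₁₀(3.67×10⁸) = 85.65 dB
N = −174 + 85.65 + 2.97 = −85.38 dBm
SNR = P_sig − N = −85.9 − (−85.38) = −0.52 dB → −0.5 dB

−0.5 dB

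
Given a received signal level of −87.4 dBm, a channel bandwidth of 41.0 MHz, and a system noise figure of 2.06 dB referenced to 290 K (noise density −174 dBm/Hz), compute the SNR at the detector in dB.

Noise floor: N = −174 + 10 log₁₀(B) + NF
10 log₁₀(4.10×10⁷) = 76.13 dB
N = −174 + 76.13 + 2.06 = −95.81 dBm
SNR = P_sig − N = −87.4 − (−95.81) = 8.41 dB → 8.4 dB

8.4 dB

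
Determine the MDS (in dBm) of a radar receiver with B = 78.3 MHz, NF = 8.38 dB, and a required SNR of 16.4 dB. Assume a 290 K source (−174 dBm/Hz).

−70.3 dBm

Sensitivity = −174 + 10 log₁₀(B) + NF + SNR_min
= −174 + 78.94 + 8.38 + 16.4
= −70.28 dBm → −70.3 dBm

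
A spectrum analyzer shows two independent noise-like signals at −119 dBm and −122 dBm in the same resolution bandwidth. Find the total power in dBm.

Convert to linear, add, convert back:
P₁ = 1.26×10⁻¹⁵ W, P₂ = 6.31×10⁻¹⁶ W
P_tot = 1.89×10⁻¹⁵ W → 10 log₁₀(P_tot / 10⁻³) = −117.2 dBm

−117.2 dBm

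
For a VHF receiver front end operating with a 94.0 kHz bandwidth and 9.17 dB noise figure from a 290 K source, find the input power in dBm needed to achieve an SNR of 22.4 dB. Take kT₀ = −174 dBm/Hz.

Sensitivity = −174 + 10 log₁₀(B) + NF + SNR_min
= −174 + 49.73 + 9.17 + 22.4
= −92.70 dBm → −92.7 dBm

−92.7 dBm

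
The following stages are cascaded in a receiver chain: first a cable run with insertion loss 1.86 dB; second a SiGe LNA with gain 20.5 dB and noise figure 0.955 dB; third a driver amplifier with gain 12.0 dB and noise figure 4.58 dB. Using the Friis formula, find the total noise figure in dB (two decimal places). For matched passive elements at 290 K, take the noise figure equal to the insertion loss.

2.87 dB

Convert to linear (a loss of L dB is a gain of −L dB): F_i = 10^(NF_i/10), G_i = 10^(G_i,dB/10)
  Stage 1: F_1 = 10^(1.86/10) = 1.535, G_1 = 10^(−1.86/10) = 0.6516
  Stage 2: F_2 = 10^(0.955/10) = 1.246, G_2 = 10^(20.5/10) = 112.2
  Stage 3: F_3 = 10^(4.58/10) = 2.871, G_3 = 10^(12.0/10) = 15.85
Friis cascade:
  F = 1.535 + (1.246 − 1)/0.6516 + (2.871 − 1)/73.11 = 1.938
NF = 10 log₁₀(1.938) = 2.87 dB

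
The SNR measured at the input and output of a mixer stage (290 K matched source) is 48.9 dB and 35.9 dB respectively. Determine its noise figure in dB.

NF (dB) = SNR_in(dB) − SNR_out(dB) when the source is at T₀
NF = 48.9 − 35.9 = 13.0 dB

13.0 dB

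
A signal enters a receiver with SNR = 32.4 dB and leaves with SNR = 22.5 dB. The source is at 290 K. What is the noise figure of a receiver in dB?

9.9 dB

NF (dB) = SNR_in(dB) − SNR_out(dB) when the source is at T₀
NF = 32.4 − 22.5 = 9.9 dB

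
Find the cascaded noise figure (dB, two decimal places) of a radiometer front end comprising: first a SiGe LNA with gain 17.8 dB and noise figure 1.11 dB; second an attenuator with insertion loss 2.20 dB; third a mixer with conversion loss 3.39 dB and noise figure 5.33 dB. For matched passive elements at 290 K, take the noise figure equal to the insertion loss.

Convert to linear (a loss of L dB is a gain of −L dB): F_i = 10^(NF_i/10), G_i = 10^(G_i,dB/10)
  Stage 1: F_1 = 10^(1.11/10) = 1.291, G_1 = 10^(17.8/10) = 60.26
  Stage 2: F_2 = 10^(2.20/10) = 1.660, G_2 = 10^(−2.20/10) = 0.6026
  Stage 3: F_3 = 10^(5.33/10) = 3.412, G_3 = 10^(−3.39/10) = 0.4581
Friis cascade:
  F = 1.291 + (1.660 − 1)/60.26 + (3.412 − 1)/36.31 = 1.369
NF = 10 log₁₀(1.369) = 1.36 dB

1.36 dB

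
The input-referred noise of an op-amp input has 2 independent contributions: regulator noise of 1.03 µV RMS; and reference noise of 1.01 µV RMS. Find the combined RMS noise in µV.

Uncorrelated sources add in power (mean-square): V_tot = √(ΣV_i²)
V_tot = √[(1.03×10⁻⁶)² + (1.01×10⁻⁶)²] = 1.44×10⁻⁶ V = 1.44 µV

1.44 µV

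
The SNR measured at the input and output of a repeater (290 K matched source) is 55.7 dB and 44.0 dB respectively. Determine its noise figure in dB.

NF (dB) = SNR_in(dB) − SNR_out(dB) when the source is at T₀
NF = 55.7 − 44.0 = 11.7 dB

11.7 dB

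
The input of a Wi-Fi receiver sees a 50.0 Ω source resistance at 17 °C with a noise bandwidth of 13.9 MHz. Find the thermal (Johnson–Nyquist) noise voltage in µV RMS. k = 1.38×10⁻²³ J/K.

3.34 µV

T = 17 °C + 273.15 = 290.15 K
V_n = √(4kTRB)
4kTRB = 4 × 1.38×10⁻²³ × 290.15 × 5.00×10¹ × 1.39×10⁷ = 1.11×10⁻¹¹ V²
V_n = √(1.11×10⁻¹¹) = 3.34×10⁻⁶ V = 3.34 µV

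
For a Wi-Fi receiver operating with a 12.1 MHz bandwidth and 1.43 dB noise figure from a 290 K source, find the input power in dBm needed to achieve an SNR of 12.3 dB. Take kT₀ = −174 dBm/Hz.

Sensitivity = −174 + 10 log₁₀(B) + NF + SNR_min
= −174 + 70.83 + 1.43 + 12.3
= −89.44 dBm → −89.4 dBm

−89.4 dBm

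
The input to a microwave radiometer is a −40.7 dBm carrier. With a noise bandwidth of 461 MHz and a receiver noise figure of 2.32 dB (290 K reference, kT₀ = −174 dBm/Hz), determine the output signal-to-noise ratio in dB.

Noise floor: N = −174 + 10 log₁₀(B) + NF
10 log₁₀(4.61×10⁸) = 86.64 dB
N = −174 + 86.64 + 2.32 = −85.04 dBm
SNR = P_sig − N = −40.7 − (−85.04) = 44.34 dB → 44.3 dB

44.3 dB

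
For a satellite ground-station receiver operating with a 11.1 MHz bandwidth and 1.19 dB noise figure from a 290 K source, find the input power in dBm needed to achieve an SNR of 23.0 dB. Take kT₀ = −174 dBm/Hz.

−79.4 dBm

Sensitivity = −174 + 10 log₁₀(B) + NF + SNR_min
= −174 + 70.45 + 1.19 + 23.0
= −79.36 dBm → −79.4 dBm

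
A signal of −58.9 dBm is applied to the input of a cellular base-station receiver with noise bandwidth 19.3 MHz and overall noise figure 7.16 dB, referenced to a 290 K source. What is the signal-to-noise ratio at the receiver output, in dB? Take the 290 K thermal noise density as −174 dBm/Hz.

35.1 dB

Noise floor: N = −174 + 10 log₁₀(B) + NF
10 log₁₀(1.93×10⁷) = 72.86 dB
N = −174 + 72.86 + 7.16 = −93.98 dBm
SNR = P_sig − N = −58.9 − (−93.98) = 35.08 dB → 35.1 dB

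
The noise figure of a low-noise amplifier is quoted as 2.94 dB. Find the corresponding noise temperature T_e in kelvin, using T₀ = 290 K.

F = 10^(2.94/10) = 1.96789
T_e = (F − 1)·T₀ = (1.96789 − 1) × 290 = 281 K

281 K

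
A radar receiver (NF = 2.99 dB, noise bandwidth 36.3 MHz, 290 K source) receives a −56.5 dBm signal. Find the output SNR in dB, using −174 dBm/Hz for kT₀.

Noise floor: N = −174 + 10 log₁₀(B) + NF
10 log₁₀(3.63×10⁷) = 75.6 dB
N = −174 + 75.6 + 2.99 = −95.41 dBm
SNR = P_sig − N = −56.5 − (−95.41) = 38.91 dB → 38.9 dB

38.9 dB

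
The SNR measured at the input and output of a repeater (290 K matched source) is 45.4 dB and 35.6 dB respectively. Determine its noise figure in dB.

9.8 dB

NF (dB) = SNR_in(dB) − SNR_out(dB) when the source is at T₀
NF = 45.4 − 35.6 = 9.8 dB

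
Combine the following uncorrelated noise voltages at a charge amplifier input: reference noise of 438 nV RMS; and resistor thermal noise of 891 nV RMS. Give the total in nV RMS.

993 nV

Uncorrelated sources add in power (mean-square): V_tot = √(ΣV_i²)
V_tot = √[(4.38×10⁻⁷)² + (8.91×10⁻⁷)²] = 9.93×10⁻⁷ V = 993 nV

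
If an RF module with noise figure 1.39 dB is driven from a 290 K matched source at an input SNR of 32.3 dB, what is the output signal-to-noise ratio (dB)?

By definition F = SNR_in/SNR_out, so in dB: SNR_out = SNR_in − NF
SNR_out = 32.3 − 1.39 = 30.91 dB

30.91 dB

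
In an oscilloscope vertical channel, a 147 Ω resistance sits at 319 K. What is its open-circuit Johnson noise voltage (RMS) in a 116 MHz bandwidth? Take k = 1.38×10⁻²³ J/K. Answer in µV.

17.3 µV

V_n = √(4kTRB)
4kTRB = 4 × 1.38×10⁻²³ × 319 × 1.47×10² × 1.16×10⁸ = 3.00×10⁻¹⁰ V²
V_n = √(3.00×10⁻¹⁰) = 1.73×10⁻⁵ V = 17.3 µV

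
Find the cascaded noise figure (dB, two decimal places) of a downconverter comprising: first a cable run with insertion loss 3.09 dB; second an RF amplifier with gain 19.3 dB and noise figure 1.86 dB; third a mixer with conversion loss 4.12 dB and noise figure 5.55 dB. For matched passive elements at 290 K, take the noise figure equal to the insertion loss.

Convert to linear (a loss of L dB is a gain of −L dB): F_i = 10^(NF_i/10), G_i = 10^(G_i,dB/10)
  Stage 1: F_1 = 10^(3.09/10) = 2.037, G_1 = 10^(−3.09/10) = 0.4909
  Stage 2: F_2 = 10^(1.86/10) = 1.535, G_2 = 10^(19.3/10) = 85.11
  Stage 3: F_3 = 10^(5.55/10) = 3.589, G_3 = 10^(−4.12/10) = 0.3873
Friis cascade:
  F = 2.037 + (1.535 − 1)/0.4909 + (3.589 − 1)/41.78 = 3.188
NF = 10 log₁₀(3.188) = 5.04 dB

5.04 dB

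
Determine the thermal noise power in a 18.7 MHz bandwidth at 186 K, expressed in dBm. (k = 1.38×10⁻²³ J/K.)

−103.2 dBm

P_n = kTB = 1.38×10⁻²³ × 186 × 1.87×10⁷ = 4.80×10⁻¹⁴ W
In dBm: 10 log₁₀(4.80×10⁻¹⁴ / 10⁻³) = −103.2 dBm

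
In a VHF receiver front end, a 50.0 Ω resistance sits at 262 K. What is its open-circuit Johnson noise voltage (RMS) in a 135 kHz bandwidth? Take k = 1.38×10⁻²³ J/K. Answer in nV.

V_n = √(4kTRB)
4kTRB = 4 × 1.38×10⁻²³ × 262 × 5.00×10¹ × 1.35×10⁵ = 9.76×10⁻¹⁴ V²
V_n = √(9.76×10⁻¹⁴) = 3.12×10⁻⁷ V = 312 nV

312 nV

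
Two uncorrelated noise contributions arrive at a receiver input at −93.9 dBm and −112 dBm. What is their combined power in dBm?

−93.8 dBm

Convert to linear, add, convert back:
P₁ = 4.07×10⁻¹³ W, P₂ = 6.31×10⁻¹⁵ W
P_tot = 4.14×10⁻¹³ W → 10 log₁₀(P_tot / 10⁻³) = −93.8 dBm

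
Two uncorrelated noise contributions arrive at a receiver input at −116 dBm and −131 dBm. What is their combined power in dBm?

Convert to linear, add, convert back:
P₁ = 2.51×10⁻¹⁵ W, P₂ = 7.94×10⁻¹⁷ W
P_tot = 2.59×10⁻¹⁵ W → 10 log₁₀(P_tot / 10⁻³) = −115.9 dBm

−115.9 dBm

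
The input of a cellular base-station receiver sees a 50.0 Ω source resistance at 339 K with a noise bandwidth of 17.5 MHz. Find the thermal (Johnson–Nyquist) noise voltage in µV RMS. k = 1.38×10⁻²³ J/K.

V_n = √(4kTRB)
4kTRB = 4 × 1.38×10⁻²³ × 339 × 5.00×10¹ × 1.75×10⁷ = 1.64×10⁻¹¹ V²
V_n = √(1.64×10⁻¹¹) = 4.05×10⁻⁶ V = 4.05 µV

4.05 µV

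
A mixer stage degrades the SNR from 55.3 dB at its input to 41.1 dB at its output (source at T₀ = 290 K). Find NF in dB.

14.2 dB

NF (dB) = SNR_in(dB) − SNR_out(dB) when the source is at T₀
NF = 55.3 − 41.1 = 14.2 dB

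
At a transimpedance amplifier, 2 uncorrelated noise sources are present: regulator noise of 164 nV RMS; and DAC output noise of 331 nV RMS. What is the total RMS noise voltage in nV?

Uncorrelated sources add in power (mean-square): V_tot = √(ΣV_i²)
V_tot = √[(1.64×10⁻⁷)² + (3.31×10⁻⁷)²] = 3.69×10⁻⁷ V = 369 nV

369 nV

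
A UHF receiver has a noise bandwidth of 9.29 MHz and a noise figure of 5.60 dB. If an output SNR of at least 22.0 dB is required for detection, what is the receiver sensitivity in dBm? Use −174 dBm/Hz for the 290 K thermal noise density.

−76.7 dBm

Sensitivity = −174 + 10 log₁₀(B) + NF + SNR_min
= −174 + 69.68 + 5.60 + 22.0
= −76.72 dBm → −76.7 dBm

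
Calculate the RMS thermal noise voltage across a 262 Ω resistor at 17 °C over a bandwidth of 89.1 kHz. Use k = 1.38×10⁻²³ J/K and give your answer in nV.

611 nV

T = 17 °C + 273.15 = 290.15 K
V_n = √(4kTRB)
4kTRB = 4 × 1.38×10⁻²³ × 290.15 × 2.62×10² × 8.91×10⁴ = 3.74×10⁻¹³ V²
V_n = √(3.74×10⁻¹³) = 6.11×10⁻⁷ V = 611 nV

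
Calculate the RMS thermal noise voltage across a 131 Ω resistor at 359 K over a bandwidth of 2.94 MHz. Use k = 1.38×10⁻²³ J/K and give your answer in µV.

V_n = √(4kTRB)
4kTRB = 4 × 1.38×10⁻²³ × 359 × 1.31×10² × 2.94×10⁶ = 7.63×10⁻¹² V²
V_n = √(7.63×10⁻¹²) = 2.76×10⁻⁶ V = 2.76 µV

2.76 µV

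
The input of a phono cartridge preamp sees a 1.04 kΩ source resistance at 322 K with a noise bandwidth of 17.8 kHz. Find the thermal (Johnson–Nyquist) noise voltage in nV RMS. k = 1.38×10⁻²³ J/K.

574 nV

V_n = √(4kTRB)
4kTRB = 4 × 1.38×10⁻²³ × 322 × 1.04×10³ × 1.78×10⁴ = 3.29×10⁻¹³ V²
V_n = √(3.29×10⁻¹³) = 5.74×10⁻⁷ V = 574 nV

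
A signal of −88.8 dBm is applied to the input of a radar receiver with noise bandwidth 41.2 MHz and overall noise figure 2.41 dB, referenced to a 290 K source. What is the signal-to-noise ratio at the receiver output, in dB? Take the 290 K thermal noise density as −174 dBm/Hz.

Noise floor: N = −174 + 10 log₁₀(B) + NF
10 log₁₀(4.12×10⁷) = 76.15 dB
N = −174 + 76.15 + 2.41 = −95.44 dBm
SNR = P_sig − N = −88.8 − (−95.44) = 6.64 dB → 6.6 dB

6.6 dB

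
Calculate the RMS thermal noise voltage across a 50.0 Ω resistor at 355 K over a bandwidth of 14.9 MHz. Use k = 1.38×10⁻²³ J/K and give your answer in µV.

V_n = √(4kTRB)
4kTRB = 4 × 1.38×10⁻²³ × 355 × 5.00×10¹ × 1.49×10⁷ = 1.46×10⁻¹¹ V²
V_n = √(1.46×10⁻¹¹) = 3.82×10⁻⁶ V = 3.82 µV

3.82 µV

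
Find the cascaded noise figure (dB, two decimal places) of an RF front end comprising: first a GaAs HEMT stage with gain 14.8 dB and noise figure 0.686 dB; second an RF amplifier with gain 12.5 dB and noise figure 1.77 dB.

Convert to linear (a loss of L dB is a gain of −L dB): F_i = 10^(NF_i/10), G_i = 10^(G_i,dB/10)
  Stage 1: F_1 = 10^(0.686/10) = 1.171, G_1 = 10^(14.8/10) = 30.20
  Stage 2: F_2 = 10^(1.77/10) = 1.503, G_2 = 10^(12.5/10) = 17.78
Friis cascade:
  F = 1.171 + (1.503 − 1)/30.20 = 1.188
NF = 10 log₁₀(1.188) = 0.75 dB

0.75 dB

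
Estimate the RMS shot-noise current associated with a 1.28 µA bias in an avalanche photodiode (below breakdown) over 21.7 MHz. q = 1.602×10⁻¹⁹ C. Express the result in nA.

2.98 nA

I_n = √(2qI·B)
2qI·B = 2 × 1.602×10⁻¹⁹ × 1.28×10⁻⁶ × 2.17×10⁷ = 8.90×10⁻¹⁸ A²
I_n = √(8.90×10⁻¹⁸) = 2.98×10⁻⁹ A = 2.98 nA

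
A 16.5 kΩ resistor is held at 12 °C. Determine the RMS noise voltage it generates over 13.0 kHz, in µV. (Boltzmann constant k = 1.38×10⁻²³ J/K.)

T = 12 °C + 273.15 = 285.15 K
V_n = √(4kTRB)
4kTRB = 4 × 1.38×10⁻²³ × 285.15 × 1.65×10⁴ × 1.30×10⁴ = 3.38×10⁻¹² V²
V_n = √(3.38×10⁻¹²) = 1.84×10⁻⁶ V = 1.84 µV

1.84 µV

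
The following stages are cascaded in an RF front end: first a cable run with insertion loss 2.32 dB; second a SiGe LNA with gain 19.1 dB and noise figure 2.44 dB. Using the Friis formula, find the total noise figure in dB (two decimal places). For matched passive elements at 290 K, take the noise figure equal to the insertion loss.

4.76 dB

Convert to linear (a loss of L dB is a gain of −L dB): F_i = 10^(NF_i/10), G_i = 10^(G_i,dB/10)
  Stage 1: F_1 = 10^(2.32/10) = 1.706, G_1 = 10^(−2.32/10) = 0.5861
  Stage 2: F_2 = 10^(2.44/10) = 1.754, G_2 = 10^(19.1/10) = 81.28
Friis cascade:
  F = 1.706 + (1.754 − 1)/0.5861 = 2.992
NF = 10 log₁₀(2.992) = 4.76 dB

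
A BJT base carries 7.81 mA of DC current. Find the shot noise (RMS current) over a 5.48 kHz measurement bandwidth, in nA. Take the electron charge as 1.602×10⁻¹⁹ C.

3.70 nA

I_n = √(2qI·B)
2qI·B = 2 × 1.602×10⁻¹⁹ × 7.81×10⁻³ × 5.48×10³ = 1.37×10⁻¹⁷ A²
I_n = √(1.37×10⁻¹⁷) = 3.70×10⁻⁹ A = 3.70 nA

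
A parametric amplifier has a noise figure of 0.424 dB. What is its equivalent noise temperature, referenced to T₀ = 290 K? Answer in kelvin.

29.7 K

F = 10^(0.424/10) = 1.10255
T_e = (F − 1)·T₀ = (1.10255 − 1) × 290 = 29.7 K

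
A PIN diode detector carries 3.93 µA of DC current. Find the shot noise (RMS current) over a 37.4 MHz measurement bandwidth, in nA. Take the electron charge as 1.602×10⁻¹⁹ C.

6.86 nA

I_n = √(2qI·B)
2qI·B = 2 × 1.602×10⁻¹⁹ × 3.93×10⁻⁶ × 3.74×10⁷ = 4.71×10⁻¹⁷ A²
I_n = √(4.71×10⁻¹⁷) = 6.86×10⁻⁹ A = 6.86 nA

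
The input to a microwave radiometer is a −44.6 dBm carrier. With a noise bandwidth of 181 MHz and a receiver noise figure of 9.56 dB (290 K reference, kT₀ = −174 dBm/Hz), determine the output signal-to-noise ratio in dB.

37.3 dB

Noise floor: N = −174 + 10 log₁₀(B) + NF
10 log₁₀(1.81×10⁸) = 82.58 dB
N = −174 + 82.58 + 9.56 = −81.86 dBm
SNR = P_sig − N = −44.6 − (−81.86) = 37.26 dB → 37.3 dB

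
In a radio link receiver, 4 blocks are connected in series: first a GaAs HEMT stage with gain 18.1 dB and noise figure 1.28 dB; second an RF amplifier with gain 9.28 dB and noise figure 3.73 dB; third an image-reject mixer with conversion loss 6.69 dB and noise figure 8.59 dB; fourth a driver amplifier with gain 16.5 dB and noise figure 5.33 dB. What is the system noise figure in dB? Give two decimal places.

1.45 dB

Convert to linear (a loss of L dB is a gain of −L dB): F_i = 10^(NF_i/10), G_i = 10^(G_i,dB/10)
  Stage 1: F_1 = 10^(1.28/10) = 1.343, G_1 = 10^(18.1/10) = 64.57
  Stage 2: F_2 = 10^(3.73/10) = 2.360, G_2 = 10^(9.28/10) = 8.472
  Stage 3: F_3 = 10^(8.59/10) = 7.228, G_3 = 10^(−6.69/10) = 0.2143
  Stage 4: F_4 = 10^(5.33/10) = 3.412, G_4 = 10^(16.5/10) = 44.67
Friis cascade:
  F = 1.343 + (2.360 − 1)/64.57 + (7.228 − 1)/547.0 + (3.412 − 1)/117.2 = 1.396
NF = 10 log₁₀(1.396) = 1.45 dB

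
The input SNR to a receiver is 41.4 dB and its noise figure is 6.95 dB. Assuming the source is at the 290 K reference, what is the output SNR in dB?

By definition F = SNR_in/SNR_out, so in dB: SNR_out = SNR_in − NF
SNR_out = 41.4 − 6.95 = 34.45 dB

34.45 dB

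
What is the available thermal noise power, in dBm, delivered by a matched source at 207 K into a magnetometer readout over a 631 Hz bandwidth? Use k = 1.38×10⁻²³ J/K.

P_n = kTB = 1.38×10⁻²³ × 207 × 6.31×10² = 1.80×10⁻¹⁸ W
In dBm: 10 log₁₀(1.80×10⁻¹⁸ / 10⁻³) = −147.4 dBm

−147.4 dBm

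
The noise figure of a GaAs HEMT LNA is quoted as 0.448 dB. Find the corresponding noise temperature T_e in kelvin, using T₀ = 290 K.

31.5 K

F = 10^(0.448/10) = 1.10866
T_e = (F − 1)·T₀ = (1.10866 − 1) × 290 = 31.5 K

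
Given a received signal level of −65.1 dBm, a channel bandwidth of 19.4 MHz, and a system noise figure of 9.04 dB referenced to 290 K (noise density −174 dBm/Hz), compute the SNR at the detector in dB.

Noise floor: N = −174 + 10 log₁₀(B) + NF
10 log₁₀(1.94×10⁷) = 72.88 dB
N = −174 + 72.88 + 9.04 = −92.08 dBm
SNR = P_sig − N = −65.1 − (−92.08) = 26.98 dB → 27.0 dB

27.0 dB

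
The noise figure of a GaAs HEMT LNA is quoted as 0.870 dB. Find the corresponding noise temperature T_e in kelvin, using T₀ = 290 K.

F = 10^(0.870/10) = 1.2218
T_e = (F − 1)·T₀ = (1.2218 − 1) × 290 = 64.3 K

64.3 K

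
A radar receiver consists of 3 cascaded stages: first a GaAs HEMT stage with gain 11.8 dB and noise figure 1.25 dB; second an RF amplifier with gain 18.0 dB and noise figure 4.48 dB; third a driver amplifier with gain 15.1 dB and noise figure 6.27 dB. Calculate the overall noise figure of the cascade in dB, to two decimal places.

Convert to linear (a loss of L dB is a gain of −L dB): F_i = 10^(NF_i/10), G_i = 10^(G_i,dB/10)
  Stage 1: F_1 = 10^(1.25/10) = 1.334, G_1 = 10^(11.8/10) = 15.14
  Stage 2: F_2 = 10^(4.48/10) = 2.805, G_2 = 10^(18.0/10) = 63.10
  Stage 3: F_3 = 10^(6.27/10) = 4.236, G_3 = 10^(15.1/10) = 32.36
Friis cascade:
  F = 1.334 + (2.805 − 1)/15.14 + (4.236 − 1)/955.0 = 1.456
NF = 10 log₁₀(1.456) = 1.63 dB

1.63 dB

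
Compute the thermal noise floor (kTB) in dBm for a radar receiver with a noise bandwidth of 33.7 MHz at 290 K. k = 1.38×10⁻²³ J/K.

P_n = kTB = 1.38×10⁻²³ × 290 × 3.37×10⁷ = 1.35×10⁻¹³ W
In dBm: 10 log₁₀(1.35×10⁻¹³ / 10⁻³) = −98.7 dBm

−98.7 dBm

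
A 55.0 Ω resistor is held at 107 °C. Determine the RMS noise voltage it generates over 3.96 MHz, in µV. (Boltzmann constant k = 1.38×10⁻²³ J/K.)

2.14 µV

T = 107 °C + 273.15 = 380.15 K
V_n = √(4kTRB)
4kTRB = 4 × 1.38×10⁻²³ × 380.15 × 5.50×10¹ × 3.96×10⁶ = 4.57×10⁻¹² V²
V_n = √(4.57×10⁻¹²) = 2.14×10⁻⁶ V = 2.14 µV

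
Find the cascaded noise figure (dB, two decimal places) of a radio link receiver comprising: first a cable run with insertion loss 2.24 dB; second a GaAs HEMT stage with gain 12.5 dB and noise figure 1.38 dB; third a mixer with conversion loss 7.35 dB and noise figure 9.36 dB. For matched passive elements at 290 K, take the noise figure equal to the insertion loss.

Convert to linear (a loss of L dB is a gain of −L dB): F_i = 10^(NF_i/10), G_i = 10^(G_i,dB/10)
  Stage 1: F_1 = 10^(2.24/10) = 1.675, G_1 = 10^(−2.24/10) = 0.5970
  Stage 2: F_2 = 10^(1.38/10) = 1.374, G_2 = 10^(12.5/10) = 17.78
  Stage 3: F_3 = 10^(9.36/10) = 8.630, G_3 = 10^(−7.35/10) = 0.1841
Friis cascade:
  F = 1.675 + (1.374 − 1)/0.5970 + (8.630 − 1)/10.62 = 3.020
NF = 10 log₁₀(3.020) = 4.80 dB

4.80 dB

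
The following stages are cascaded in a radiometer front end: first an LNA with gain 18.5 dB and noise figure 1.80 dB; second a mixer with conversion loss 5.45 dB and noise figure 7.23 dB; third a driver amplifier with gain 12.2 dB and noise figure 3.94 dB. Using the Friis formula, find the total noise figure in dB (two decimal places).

2.17 dB

Convert to linear (a loss of L dB is a gain of −L dB): F_i = 10^(NF_i/10), G_i = 10^(G_i,dB/10)
  Stage 1: F_1 = 10^(1.80/10) = 1.514, G_1 = 10^(18.5/10) = 70.79
  Stage 2: F_2 = 10^(7.23/10) = 5.284, G_2 = 10^(−5.45/10) = 0.2851
  Stage 3: F_3 = 10^(3.94/10) = 2.477, G_3 = 10^(12.2/10) = 16.60
Friis cascade:
  F = 1.514 + (5.284 − 1)/70.79 + (2.477 − 1)/20.18 = 1.647
NF = 10 log₁₀(1.647) = 2.17 dB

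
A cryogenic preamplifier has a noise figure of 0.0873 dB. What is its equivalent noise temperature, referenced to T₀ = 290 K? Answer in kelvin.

F = 10^(0.0873/10) = 1.0203
T_e = (F − 1)·T₀ = (1.0203 − 1) × 290 = 5.89 K

5.89 K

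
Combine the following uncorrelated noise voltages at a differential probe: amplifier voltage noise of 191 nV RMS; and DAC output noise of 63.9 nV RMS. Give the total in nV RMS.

Uncorrelated sources add in power (mean-square): V_tot = √(ΣV_i²)
V_tot = √[(1.91×10⁻⁷)² + (6.39×10⁻⁸)²] = 2.01×10⁻⁷ V = 201 nV

201 nV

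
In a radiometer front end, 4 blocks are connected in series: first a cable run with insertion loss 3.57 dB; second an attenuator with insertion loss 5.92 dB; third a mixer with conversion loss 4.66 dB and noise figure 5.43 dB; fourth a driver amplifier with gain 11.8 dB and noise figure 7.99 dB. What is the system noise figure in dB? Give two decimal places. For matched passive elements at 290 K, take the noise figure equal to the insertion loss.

22.27 dB

Convert to linear (a loss of L dB is a gain of −L dB): F_i = 10^(NF_i/10), G_i = 10^(G_i,dB/10)
  Stage 1: F_1 = 10^(3.57/10) = 2.275, G_1 = 10^(−3.57/10) = 0.4395
  Stage 2: F_2 = 10^(5.92/10) = 3.908, G_2 = 10^(−5.92/10) = 0.2559
  Stage 3: F_3 = 10^(5.43/10) = 3.491, G_3 = 10^(−4.66/10) = 0.3420
  Stage 4: F_4 = 10^(7.99/10) = 6.295, G_4 = 10^(11.8/10) = 15.14
Friis cascade:
  F = 2.275 + (3.908 − 1)/0.4395 + (3.491 − 1)/0.1125 + (6.295 − 1)/0.03846 = 168.7
NF = 10 log₁₀(168.7) = 22.27 dB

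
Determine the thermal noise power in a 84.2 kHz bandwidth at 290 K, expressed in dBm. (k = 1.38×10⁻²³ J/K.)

P_n = kTB = 1.38×10⁻²³ × 290 × 8.42×10⁴ = 3.37×10⁻¹⁶ W
In dBm: 10 log₁₀(3.37×10⁻¹⁶ / 10⁻³) = −124.7 dBm

−124.7 dBm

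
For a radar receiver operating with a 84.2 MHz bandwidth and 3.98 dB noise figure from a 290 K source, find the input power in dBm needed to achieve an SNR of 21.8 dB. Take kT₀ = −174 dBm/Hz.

−69.0 dBm

Sensitivity = −174 + 10 log₁₀(B) + NF + SNR_min
= −174 + 79.25 + 3.98 + 21.8
= −68.97 dBm → −69.0 dBm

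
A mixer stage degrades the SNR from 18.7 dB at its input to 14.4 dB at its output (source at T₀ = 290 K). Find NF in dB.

4.3 dB

NF (dB) = SNR_in(dB) − SNR_out(dB) when the source is at T₀
NF = 18.7 − 14.4 = 4.3 dB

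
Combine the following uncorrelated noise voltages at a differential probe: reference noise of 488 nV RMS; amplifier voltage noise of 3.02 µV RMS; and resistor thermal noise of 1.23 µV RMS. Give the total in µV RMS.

Uncorrelated sources add in power (mean-square): V_tot = √(ΣV_i²)
V_tot = √[(4.88×10⁻⁷)² + (3.02×10⁻⁶)² + (1.23×10⁻⁶)²] = 3.30×10⁻⁶ V = 3.30 µV

3.30 µV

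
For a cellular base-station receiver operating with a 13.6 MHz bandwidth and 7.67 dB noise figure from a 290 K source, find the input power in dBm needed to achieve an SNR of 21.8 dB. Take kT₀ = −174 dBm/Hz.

Sensitivity = −174 + 10 log₁₀(B) + NF + SNR_min
= −174 + 71.34 + 7.67 + 21.8
= −73.19 dBm → −73.2 dBm

−73.2 dBm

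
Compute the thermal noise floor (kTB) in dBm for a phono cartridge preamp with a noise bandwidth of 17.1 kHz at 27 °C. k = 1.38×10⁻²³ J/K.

T = 27 °C + 273.15 = 300.15 K
P_n = kTB = 1.38×10⁻²³ × 300.15 × 1.71×10⁴ = 7.08×10⁻¹⁷ W
In dBm: 10 log₁₀(7.08×10⁻¹⁷ / 10⁻³) = −131.5 dBm

−131.5 dBm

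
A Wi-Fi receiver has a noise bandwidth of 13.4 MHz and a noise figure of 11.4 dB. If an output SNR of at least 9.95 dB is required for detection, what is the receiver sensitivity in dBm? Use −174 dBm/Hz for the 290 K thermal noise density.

−81.4 dBm

Sensitivity = −174 + 10 log₁₀(B) + NF + SNR_min
= −174 + 71.27 + 11.4 + 9.95
= −81.38 dBm → −81.4 dBm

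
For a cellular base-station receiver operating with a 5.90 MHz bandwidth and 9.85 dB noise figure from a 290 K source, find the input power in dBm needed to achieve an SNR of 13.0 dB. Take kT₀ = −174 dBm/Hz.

Sensitivity = −174 + 10 log₁₀(B) + NF + SNR_min
= −174 + 67.71 + 9.85 + 13.0
= −83.44 dBm → −83.4 dBm

−83.4 dBm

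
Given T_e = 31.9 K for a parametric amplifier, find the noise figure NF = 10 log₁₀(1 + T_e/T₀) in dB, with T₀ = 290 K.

0.453 dB

F = 1 + T_e/T₀ = 1 + 31.9/290 = 1.11
NF = 10 log₁₀(1.11) = 0.453 dB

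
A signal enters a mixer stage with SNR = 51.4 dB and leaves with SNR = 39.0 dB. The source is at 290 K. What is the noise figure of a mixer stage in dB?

12.4 dB

NF (dB) = SNR_in(dB) − SNR_out(dB) when the source is at T₀
NF = 51.4 − 39.0 = 12.4 dB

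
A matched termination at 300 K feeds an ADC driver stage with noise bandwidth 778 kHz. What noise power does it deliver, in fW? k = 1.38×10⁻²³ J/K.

3.22 fW

P_n = kTB = 1.38×10⁻²³ × 300 × 7.78×10⁵ = 3.22×10⁻¹⁵ W = 3.22 fW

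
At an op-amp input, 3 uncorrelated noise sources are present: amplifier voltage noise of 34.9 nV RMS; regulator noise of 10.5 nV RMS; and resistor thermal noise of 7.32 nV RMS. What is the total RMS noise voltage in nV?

Uncorrelated sources add in power (mean-square): V_tot = √(ΣV_i²)
V_tot = √[(3.49×10⁻⁸)² + (1.05×10⁻⁸)² + (7.32×10⁻⁹)²] = 3.72×10⁻⁸ V = 37.2 nV

37.2 nV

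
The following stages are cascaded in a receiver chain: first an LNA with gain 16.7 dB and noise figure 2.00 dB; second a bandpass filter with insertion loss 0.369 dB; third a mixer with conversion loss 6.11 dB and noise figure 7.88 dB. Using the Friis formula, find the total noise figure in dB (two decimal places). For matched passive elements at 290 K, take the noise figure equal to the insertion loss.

Convert to linear (a loss of L dB is a gain of −L dB): F_i = 10^(NF_i/10), G_i = 10^(G_i,dB/10)
  Stage 1: F_1 = 10^(2.00/10) = 1.585, G_1 = 10^(16.7/10) = 46.77
  Stage 2: F_2 = 10^(0.369/10) = 1.089, G_2 = 10^(−0.369/10) = 0.9185
  Stage 3: F_3 = 10^(7.88/10) = 6.138, G_3 = 10^(−6.11/10) = 0.2449
Friis cascade:
  F = 1.585 + (1.089 − 1)/46.77 + (6.138 − 1)/42.96 = 1.706
NF = 10 log₁₀(1.706) = 2.32 dB

2.32 dB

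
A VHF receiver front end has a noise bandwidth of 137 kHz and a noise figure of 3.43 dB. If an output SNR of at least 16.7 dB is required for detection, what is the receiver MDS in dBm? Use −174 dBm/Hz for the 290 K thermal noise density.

Sensitivity = −174 + 10 log₁₀(B) + NF + SNR_min
= −174 + 51.37 + 3.43 + 16.7
= −102.50 dBm → −102.5 dBm

−102.5 dBm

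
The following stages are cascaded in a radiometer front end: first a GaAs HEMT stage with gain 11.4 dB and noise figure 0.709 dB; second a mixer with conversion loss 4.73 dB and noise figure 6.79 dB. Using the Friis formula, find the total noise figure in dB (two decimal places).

Convert to linear (a loss of L dB is a gain of −L dB): F_i = 10^(NF_i/10), G_i = 10^(G_i,dB/10)
  Stage 1: F_1 = 10^(0.709/10) = 1.177, G_1 = 10^(11.4/10) = 13.80
  Stage 2: F_2 = 10^(6.79/10) = 4.775, G_2 = 10^(−4.73/10) = 0.3365
Friis cascade:
  F = 1.177 + (4.775 − 1)/13.80 = 1.451
NF = 10 log₁₀(1.451) = 1.62 dB

1.62 dB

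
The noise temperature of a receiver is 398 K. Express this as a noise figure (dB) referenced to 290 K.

F = 1 + T_e/T₀ = 1 + 398/290 = 2.37241
NF = 10 log₁₀(2.37241) = 3.75 dB

3.75 dB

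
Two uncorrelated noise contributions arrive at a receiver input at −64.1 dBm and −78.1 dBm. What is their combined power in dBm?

−63.9 dBm

Convert to linear, add, convert back:
P₁ = 3.89×10⁻¹⁰ W, P₂ = 1.55×10⁻¹¹ W
P_tot = 4.05×10⁻¹⁰ W → 10 log₁₀(P_tot / 10⁻³) = −63.9 dBm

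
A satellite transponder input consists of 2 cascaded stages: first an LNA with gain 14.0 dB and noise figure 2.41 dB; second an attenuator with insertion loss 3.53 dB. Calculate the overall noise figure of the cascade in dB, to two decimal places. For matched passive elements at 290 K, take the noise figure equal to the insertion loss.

Convert to linear (a loss of L dB is a gain of −L dB): F_i = 10^(NF_i/10), G_i = 10^(G_i,dB/10)
  Stage 1: F_1 = 10^(2.41/10) = 1.742, G_1 = 10^(14.0/10) = 25.12
  Stage 2: F_2 = 10^(3.53/10) = 2.254, G_2 = 10^(−3.53/10) = 0.4436
Friis cascade:
  F = 1.742 + (2.254 − 1)/25.12 = 1.792
NF = 10 log₁₀(1.792) = 2.53 dB

2.53 dB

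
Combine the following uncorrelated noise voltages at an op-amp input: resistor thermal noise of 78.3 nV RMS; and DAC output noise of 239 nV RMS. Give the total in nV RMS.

Uncorrelated sources add in power (mean-square): V_tot = √(ΣV_i²)
V_tot = √[(7.83×10⁻⁸)² + (2.39×10⁻⁷)²] = 2.51×10⁻⁷ V = 251 nV

251 nV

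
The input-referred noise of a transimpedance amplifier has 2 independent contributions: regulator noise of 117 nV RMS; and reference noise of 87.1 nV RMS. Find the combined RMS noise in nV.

146 nV

Uncorrelated sources add in power (mean-square): V_tot = √(ΣV_i²)
V_tot = √[(1.17×10⁻⁷)² + (8.71×10⁻⁸)²] = 1.46×10⁻⁷ V = 146 nV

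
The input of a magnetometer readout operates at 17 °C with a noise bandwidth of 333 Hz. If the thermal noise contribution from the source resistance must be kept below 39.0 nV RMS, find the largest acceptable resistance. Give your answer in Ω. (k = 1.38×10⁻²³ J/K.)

285 Ω

T = 17 °C + 273.15 = 290.15 K
Johnson–Nyquist: V_n = √(4kTRB) ⇒ R = V_n² / (4kTB)
4kTB = 4 × 1.38×10⁻²³ × 290.15 × 3.33×10² = 5.33×10⁻¹⁸
R = (3.90×10⁻⁸)² / 5.33×10⁻¹⁸ = 2.85×10² Ω = 285 Ω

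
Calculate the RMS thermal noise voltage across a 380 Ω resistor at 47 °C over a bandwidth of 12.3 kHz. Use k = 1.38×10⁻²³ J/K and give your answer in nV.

287 nV

T = 47 °C + 273.15 = 320.15 K
V_n = √(4kTRB)
4kTRB = 4 × 1.38×10⁻²³ × 320.15 × 3.80×10² × 1.23×10⁴ = 8.26×10⁻¹⁴ V²
V_n = √(8.26×10⁻¹⁴) = 2.87×10⁻⁷ V = 287 nV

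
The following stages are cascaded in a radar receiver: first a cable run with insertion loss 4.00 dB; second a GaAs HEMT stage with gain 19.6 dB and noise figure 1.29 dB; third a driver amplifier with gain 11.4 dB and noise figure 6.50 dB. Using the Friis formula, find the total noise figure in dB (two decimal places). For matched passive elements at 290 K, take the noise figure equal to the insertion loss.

Convert to linear (a loss of L dB is a gain of −L dB): F_i = 10^(NF_i/10), G_i = 10^(G_i,dB/10)
  Stage 1: F_1 = 10^(4.00/10) = 2.512, G_1 = 10^(−4.00/10) = 0.3981
  Stage 2: F_2 = 10^(1.29/10) = 1.346, G_2 = 10^(19.6/10) = 91.20
  Stage 3: F_3 = 10^(6.50/10) = 4.467, G_3 = 10^(11.4/10) = 13.80
Friis cascade:
  F = 2.512 + (1.346 − 1)/0.3981 + (4.467 − 1)/36.31 = 3.476
NF = 10 log₁₀(3.476) = 5.41 dB

5.41 dB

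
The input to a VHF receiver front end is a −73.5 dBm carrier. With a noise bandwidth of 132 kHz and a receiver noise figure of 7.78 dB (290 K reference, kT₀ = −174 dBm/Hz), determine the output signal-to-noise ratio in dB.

41.5 dB

Noise floor: N = −174 + 10 log₁₀(B) + NF
10 log₁₀(1.32×10⁵) = 51.21 dB
N = −174 + 51.21 + 7.78 = −115.01 dBm
SNR = P_sig − N = −73.5 − (−115.01) = 41.51 dB → 41.5 dB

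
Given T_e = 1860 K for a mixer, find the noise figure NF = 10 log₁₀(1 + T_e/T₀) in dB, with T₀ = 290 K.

F = 1 + T_e/T₀ = 1 + 1860/290 = 7.41379
NF = 10 log₁₀(7.41379) = 8.70 dB

8.70 dB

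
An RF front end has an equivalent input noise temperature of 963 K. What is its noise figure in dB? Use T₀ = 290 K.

F = 1 + T_e/T₀ = 1 + 963/290 = 4.32069
NF = 10 log₁₀(4.32069) = 6.36 dB

6.36 dB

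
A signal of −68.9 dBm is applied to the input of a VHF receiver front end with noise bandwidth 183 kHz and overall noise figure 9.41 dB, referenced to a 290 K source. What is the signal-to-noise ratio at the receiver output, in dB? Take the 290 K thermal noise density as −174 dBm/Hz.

43.1 dB

Noise floor: N = −174 + 10 log₁₀(B) + NF
10 log₁₀(1.83×10⁵) = 52.62 dB
N = −174 + 52.62 + 9.41 = −111.97 dBm
SNR = P_sig − N = −68.9 − (−111.97) = 43.07 dB → 43.1 dB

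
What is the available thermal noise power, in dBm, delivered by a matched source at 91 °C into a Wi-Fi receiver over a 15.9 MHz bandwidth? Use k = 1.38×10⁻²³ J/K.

T = 91 °C + 273.15 = 364.15 K
P_n = kTB = 1.38×10⁻²³ × 364.15 × 1.59×10⁷ = 7.99×10⁻¹⁴ W
In dBm: 10 log₁₀(7.99×10⁻¹⁴ / 10⁻³) = −101.0 dBm

−101.0 dBm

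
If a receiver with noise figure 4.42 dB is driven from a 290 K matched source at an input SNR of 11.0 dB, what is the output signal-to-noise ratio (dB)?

6.58 dB

By definition F = SNR_in/SNR_out, so in dB: SNR_out = SNR_in − NF
SNR_out = 11.0 − 4.42 = 6.58 dB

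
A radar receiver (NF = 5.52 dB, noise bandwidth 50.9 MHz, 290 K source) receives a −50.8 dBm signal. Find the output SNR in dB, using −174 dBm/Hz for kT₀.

40.6 dB

Noise floor: N = −174 + 10 log₁₀(B) + NF
10 log₁₀(5.09×10⁷) = 77.07 dB
N = −174 + 77.07 + 5.52 = −91.41 dBm
SNR = P_sig − N = −50.8 − (−91.41) = 40.61 dB → 40.6 dB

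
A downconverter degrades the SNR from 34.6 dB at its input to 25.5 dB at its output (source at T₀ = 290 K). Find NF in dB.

9.1 dB

NF (dB) = SNR_in(dB) − SNR_out(dB) when the source is at T₀
NF = 34.6 − 25.5 = 9.1 dB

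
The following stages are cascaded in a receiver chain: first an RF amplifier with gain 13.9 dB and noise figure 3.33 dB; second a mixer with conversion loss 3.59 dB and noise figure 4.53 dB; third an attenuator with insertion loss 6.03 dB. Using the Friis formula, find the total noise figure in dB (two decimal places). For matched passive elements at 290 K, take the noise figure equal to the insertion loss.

3.99 dB

Convert to linear (a loss of L dB is a gain of −L dB): F_i = 10^(NF_i/10), G_i = 10^(G_i,dB/10)
  Stage 1: F_1 = 10^(3.33/10) = 2.153, G_1 = 10^(13.9/10) = 24.55
  Stage 2: F_2 = 10^(4.53/10) = 2.838, G_2 = 10^(−3.59/10) = 0.4375
  Stage 3: F_3 = 10^(6.03/10) = 4.009, G_3 = 10^(−6.03/10) = 0.2495
Friis cascade:
  F = 2.153 + (2.838 − 1)/24.55 + (4.009 − 1)/10.74 = 2.508
NF = 10 log₁₀(2.508) = 3.99 dB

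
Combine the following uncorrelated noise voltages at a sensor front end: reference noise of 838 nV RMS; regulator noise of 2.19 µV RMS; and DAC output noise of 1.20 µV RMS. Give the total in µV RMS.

2.63 µV

Uncorrelated sources add in power (mean-square): V_tot = √(ΣV_i²)
V_tot = √[(8.38×10⁻⁷)² + (2.19×10⁻⁶)² + (1.20×10⁻⁶)²] = 2.63×10⁻⁶ V = 2.63 µV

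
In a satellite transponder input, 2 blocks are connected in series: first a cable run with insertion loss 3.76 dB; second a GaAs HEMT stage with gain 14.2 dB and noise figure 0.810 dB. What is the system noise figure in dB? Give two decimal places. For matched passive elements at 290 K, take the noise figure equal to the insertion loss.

4.57 dB

Convert to linear (a loss of L dB is a gain of −L dB): F_i = 10^(NF_i/10), G_i = 10^(G_i,dB/10)
  Stage 1: F_1 = 10^(3.76/10) = 2.377, G_1 = 10^(−3.76/10) = 0.4207
  Stage 2: F_2 = 10^(0.810/10) = 1.205, G_2 = 10^(14.2/10) = 26.30
Friis cascade:
  F = 2.377 + (1.205 − 1)/0.4207 = 2.864
NF = 10 log₁₀(2.864) = 4.57 dB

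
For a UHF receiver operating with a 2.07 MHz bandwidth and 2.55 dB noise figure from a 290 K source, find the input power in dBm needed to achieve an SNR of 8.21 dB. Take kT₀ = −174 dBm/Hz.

−100.1 dBm

Sensitivity = −174 + 10 log₁₀(B) + NF + SNR_min
= −174 + 63.16 + 2.55 + 8.21
= −100.08 dBm → −100.1 dBm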